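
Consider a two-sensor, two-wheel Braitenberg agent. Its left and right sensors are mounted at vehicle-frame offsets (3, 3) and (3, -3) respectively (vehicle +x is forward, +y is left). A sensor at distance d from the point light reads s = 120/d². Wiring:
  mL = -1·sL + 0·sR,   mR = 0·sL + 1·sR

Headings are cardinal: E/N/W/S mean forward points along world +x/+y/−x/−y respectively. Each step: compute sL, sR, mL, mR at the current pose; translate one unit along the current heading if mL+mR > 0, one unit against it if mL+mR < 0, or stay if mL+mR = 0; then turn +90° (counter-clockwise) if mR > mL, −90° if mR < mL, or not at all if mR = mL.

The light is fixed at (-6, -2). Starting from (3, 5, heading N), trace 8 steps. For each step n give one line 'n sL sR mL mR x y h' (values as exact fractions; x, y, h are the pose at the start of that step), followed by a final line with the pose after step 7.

0 15/17 30/61 -15/17 30/61 3 5 N
1 8/3 40/39 -8/3 40/39 3 4 W
2 60/89 60/29 -60/89 60/29 4 4 S
3 120/233 120/173 -120/233 120/173 4 3 E
4 15/16 6/13 -15/16 6/13 5 3 N
5 24/13 120/113 -24/13 120/113 5 2 W
6 60/113 60/41 -60/113 60/41 6 2 S
7 40/87 8/15 -40/87 8/15 6 1 E
final 7 1 N

n=0: pose=(3,5,N); sL=15/17, sR=30/61; mL=-15/17, mR=30/61; mL+mR=-405/1037 → advance -1; mR−mL=1425/1037 → turn +1·90°
n=1: pose=(3,4,W); sL=8/3, sR=40/39; mL=-8/3, mR=40/39; mL+mR=-64/39 → advance -1; mR−mL=48/13 → turn +1·90°
n=2: pose=(4,4,S); sL=60/89, sR=60/29; mL=-60/89, mR=60/29; mL+mR=3600/2581 → advance +1; mR−mL=7080/2581 → turn +1·90°
n=3: pose=(4,3,E); sL=120/233, sR=120/173; mL=-120/233, mR=120/173; mL+mR=7200/40309 → advance +1; mR−mL=48720/40309 → turn +1·90°
n=4: pose=(5,3,N); sL=15/16, sR=6/13; mL=-15/16, mR=6/13; mL+mR=-99/208 → advance -1; mR−mL=291/208 → turn +1·90°
n=5: pose=(5,2,W); sL=24/13, sR=120/113; mL=-24/13, mR=120/113; mL+mR=-1152/1469 → advance -1; mR−mL=4272/1469 → turn +1·90°
n=6: pose=(6,2,S); sL=60/113, sR=60/41; mL=-60/113, mR=60/41; mL+mR=4320/4633 → advance +1; mR−mL=9240/4633 → turn +1·90°
n=7: pose=(6,1,E); sL=40/87, sR=8/15; mL=-40/87, mR=8/15; mL+mR=32/435 → advance +1; mR−mL=144/145 → turn +1·90°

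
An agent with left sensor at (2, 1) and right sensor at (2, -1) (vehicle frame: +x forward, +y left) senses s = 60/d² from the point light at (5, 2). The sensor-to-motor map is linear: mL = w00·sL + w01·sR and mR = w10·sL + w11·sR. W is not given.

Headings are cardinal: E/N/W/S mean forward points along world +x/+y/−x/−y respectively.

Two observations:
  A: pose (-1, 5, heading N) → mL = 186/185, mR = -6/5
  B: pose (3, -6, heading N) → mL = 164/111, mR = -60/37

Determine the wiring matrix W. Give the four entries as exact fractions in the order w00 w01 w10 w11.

1/2 1/2 0 -1

obs A: pose=(-1,5,N) → sL=30/37, sR=6/5, mL=186/185, mR=-6/5
obs B: pose=(3,-6,N) → sL=4/3, sR=60/37, mL=164/111, mR=-60/37
sensor matrix S = [[30/37, 6/5], [4/3, 60/37]]; det S = -1952/6845
solve [mL_A; mL_B] = S·[w00; w01] and [mR_A; mR_B] = S·[w10; w11]:
  w00 = 1/2, w01 = 1/2, w10 = 0, w11 = -1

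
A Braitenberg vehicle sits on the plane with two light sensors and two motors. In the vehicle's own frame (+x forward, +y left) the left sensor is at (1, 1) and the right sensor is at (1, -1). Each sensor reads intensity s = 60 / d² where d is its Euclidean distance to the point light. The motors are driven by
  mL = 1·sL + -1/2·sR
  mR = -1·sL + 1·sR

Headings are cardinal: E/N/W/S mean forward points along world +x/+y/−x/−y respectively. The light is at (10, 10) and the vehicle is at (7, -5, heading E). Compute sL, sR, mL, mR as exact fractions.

left sensor world pos  = (8, -4); dL² = 200
right sensor world pos = (8, -6); dR² = 260
sL = 60/200 = 3/10
sR = 60/260 = 3/13
mL = 1·sL + -1/2·sR = 12/65
mR = -1·sL + 1·sR = -9/130

3/10 3/13 12/65 -9/130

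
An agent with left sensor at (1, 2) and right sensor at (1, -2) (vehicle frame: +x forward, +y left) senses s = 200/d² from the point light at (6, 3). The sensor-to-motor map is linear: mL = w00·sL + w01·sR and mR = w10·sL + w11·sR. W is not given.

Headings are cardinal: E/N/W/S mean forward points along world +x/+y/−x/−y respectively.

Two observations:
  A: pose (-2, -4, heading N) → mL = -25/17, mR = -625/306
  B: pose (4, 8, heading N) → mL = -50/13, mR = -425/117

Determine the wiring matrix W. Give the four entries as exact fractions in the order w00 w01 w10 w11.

obs A: pose=(-2,-4,N) → sL=25/17, sR=25/9, mL=-25/17, mR=-625/306
obs B: pose=(4,8,N) → sL=50/13, sR=50/9, mL=-50/13, mR=-425/117
sensor matrix S = [[25/17, 25/9], [50/13, 50/9]]; det S = -5000/1989
solve [mL_A; mL_B] = S·[w00; w01] and [mR_A; mR_B] = S·[w10; w11]:
  w00 = -1, w01 = 0, w10 = 1/2, w11 = -1

-1 0 1/2 -1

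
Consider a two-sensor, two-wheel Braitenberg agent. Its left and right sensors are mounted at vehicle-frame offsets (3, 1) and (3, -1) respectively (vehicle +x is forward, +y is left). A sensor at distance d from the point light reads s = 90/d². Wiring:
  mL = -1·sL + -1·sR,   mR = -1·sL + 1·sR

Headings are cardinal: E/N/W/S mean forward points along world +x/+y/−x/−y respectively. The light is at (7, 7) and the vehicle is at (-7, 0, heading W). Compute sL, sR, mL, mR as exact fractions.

left sensor world pos  = (-10, -1); dL² = 353
right sensor world pos = (-10, 1); dR² = 325
sL = 90/353 = 90/353
sR = 90/325 = 18/65
mL = -1·sL + -1·sR = -12204/22945
mR = -1·sL + 1·sR = 504/22945

90/353 18/65 -12204/22945 504/22945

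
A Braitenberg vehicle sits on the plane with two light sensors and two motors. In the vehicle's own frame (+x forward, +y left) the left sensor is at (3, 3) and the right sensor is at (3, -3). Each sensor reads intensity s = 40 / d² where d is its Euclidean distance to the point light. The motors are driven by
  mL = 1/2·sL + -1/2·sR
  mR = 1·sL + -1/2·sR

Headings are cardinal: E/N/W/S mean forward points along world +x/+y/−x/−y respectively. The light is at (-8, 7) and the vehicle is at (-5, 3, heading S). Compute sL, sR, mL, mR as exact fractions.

8/17 40/49 -144/833 52/833

left sensor world pos  = (-2, 0); dL² = 85
right sensor world pos = (-8, 0); dR² = 49
sL = 40/85 = 8/17
sR = 40/49 = 40/49
mL = 1/2·sL + -1/2·sR = -144/833
mR = 1·sL + -1/2·sR = 52/833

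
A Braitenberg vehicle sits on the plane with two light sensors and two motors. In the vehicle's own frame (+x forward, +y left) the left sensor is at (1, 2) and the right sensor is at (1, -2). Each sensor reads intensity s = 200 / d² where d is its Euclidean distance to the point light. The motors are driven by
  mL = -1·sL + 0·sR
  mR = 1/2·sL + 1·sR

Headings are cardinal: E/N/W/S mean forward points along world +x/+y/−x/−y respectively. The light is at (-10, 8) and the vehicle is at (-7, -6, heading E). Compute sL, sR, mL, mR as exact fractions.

left sensor world pos  = (-6, -4); dL² = 160
right sensor world pos = (-6, -8); dR² = 272
sL = 200/160 = 5/4
sR = 200/272 = 25/34
mL = -1·sL + 0·sR = -5/4
mR = 1/2·sL + 1·sR = 185/136

5/4 25/34 -5/4 185/136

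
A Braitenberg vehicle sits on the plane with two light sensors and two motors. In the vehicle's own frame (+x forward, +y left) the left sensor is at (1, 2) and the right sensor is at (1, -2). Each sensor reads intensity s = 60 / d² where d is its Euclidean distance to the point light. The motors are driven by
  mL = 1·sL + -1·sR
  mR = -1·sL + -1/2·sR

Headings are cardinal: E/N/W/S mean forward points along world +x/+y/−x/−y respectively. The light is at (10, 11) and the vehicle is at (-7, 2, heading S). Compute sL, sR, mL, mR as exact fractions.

left sensor world pos  = (-5, 1); dL² = 325
right sensor world pos = (-9, 1); dR² = 461
sL = 60/325 = 12/65
sR = 60/461 = 60/461
mL = 1·sL + -1·sR = 1632/29965
mR = -1·sL + -1/2·sR = -7482/29965

12/65 60/461 1632/29965 -7482/29965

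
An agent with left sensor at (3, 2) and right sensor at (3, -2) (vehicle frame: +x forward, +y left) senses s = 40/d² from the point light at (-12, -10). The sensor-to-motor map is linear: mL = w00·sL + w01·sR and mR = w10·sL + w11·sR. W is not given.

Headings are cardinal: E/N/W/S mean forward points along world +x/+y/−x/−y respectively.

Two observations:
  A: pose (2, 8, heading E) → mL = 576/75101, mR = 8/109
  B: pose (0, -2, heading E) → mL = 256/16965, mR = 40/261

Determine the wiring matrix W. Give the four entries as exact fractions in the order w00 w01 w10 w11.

obs A: pose=(2,8,E) → sL=40/689, sR=8/109, mL=576/75101, mR=8/109
obs B: pose=(0,-2,E) → sL=8/65, sR=40/261, mL=256/16965, mR=40/261
sensor matrix S = [[40/689, 8/109], [8/65, 40/261]]; det S = -1024/7538985
solve [mL_A; mL_B] = S·[w00; w01] and [mR_A; mR_B] = S·[w10; w11]:
  w00 = -1/2, w01 = 1/2, w10 = 0, w11 = 1

-1/2 1/2 0 1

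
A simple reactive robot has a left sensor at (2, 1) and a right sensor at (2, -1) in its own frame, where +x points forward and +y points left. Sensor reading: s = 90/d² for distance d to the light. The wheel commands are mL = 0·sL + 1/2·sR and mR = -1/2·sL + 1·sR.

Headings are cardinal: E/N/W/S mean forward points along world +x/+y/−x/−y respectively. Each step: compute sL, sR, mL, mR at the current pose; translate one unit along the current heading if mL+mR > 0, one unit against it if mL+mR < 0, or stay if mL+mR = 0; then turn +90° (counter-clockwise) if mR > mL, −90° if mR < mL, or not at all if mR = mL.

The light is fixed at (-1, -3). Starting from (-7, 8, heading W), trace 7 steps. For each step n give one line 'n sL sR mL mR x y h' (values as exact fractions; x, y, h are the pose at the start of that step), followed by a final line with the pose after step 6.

0 45/82 45/104 45/208 675/4264 -7 8 W
1 90/233 18/41 9/41 2349/9553 -8 8 N
2 45/101 9/25 9/50 693/5050 -8 9 W
3 90/277 18/49 9/49 2781/13573 -9 9 N
4 45/122 45/148 45/296 270/2257 -9 10 W
5 18/65 90/289 45/289 3249/18785 -10 10 N
6 9/29 45/173 45/346 1053/10034 -10 11 W
final -11 11 N

n=0: pose=(-7,8,W); sL=45/82, sR=45/104; mL=45/208, mR=675/4264; mL+mR=3195/8528 → advance +1; mR−mL=-495/8528 → turn -1·90°
n=1: pose=(-8,8,N); sL=90/233, sR=18/41; mL=9/41, mR=2349/9553; mL+mR=4446/9553 → advance +1; mR−mL=252/9553 → turn +1·90°
n=2: pose=(-8,9,W); sL=45/101, sR=9/25; mL=9/50, mR=693/5050; mL+mR=801/2525 → advance +1; mR−mL=-108/2525 → turn -1·90°
n=3: pose=(-9,9,N); sL=90/277, sR=18/49; mL=9/49, mR=2781/13573; mL+mR=5274/13573 → advance +1; mR−mL=288/13573 → turn +1·90°
n=4: pose=(-9,10,W); sL=45/122, sR=45/148; mL=45/296, mR=270/2257; mL+mR=4905/18056 → advance +1; mR−mL=-585/18056 → turn -1·90°
n=5: pose=(-10,10,N); sL=18/65, sR=90/289; mL=45/289, mR=3249/18785; mL+mR=6174/18785 → advance +1; mR−mL=324/18785 → turn +1·90°
n=6: pose=(-10,11,W); sL=9/29, sR=45/173; mL=45/346, mR=1053/10034; mL+mR=1179/5017 → advance +1; mR−mL=-126/5017 → turn -1·90°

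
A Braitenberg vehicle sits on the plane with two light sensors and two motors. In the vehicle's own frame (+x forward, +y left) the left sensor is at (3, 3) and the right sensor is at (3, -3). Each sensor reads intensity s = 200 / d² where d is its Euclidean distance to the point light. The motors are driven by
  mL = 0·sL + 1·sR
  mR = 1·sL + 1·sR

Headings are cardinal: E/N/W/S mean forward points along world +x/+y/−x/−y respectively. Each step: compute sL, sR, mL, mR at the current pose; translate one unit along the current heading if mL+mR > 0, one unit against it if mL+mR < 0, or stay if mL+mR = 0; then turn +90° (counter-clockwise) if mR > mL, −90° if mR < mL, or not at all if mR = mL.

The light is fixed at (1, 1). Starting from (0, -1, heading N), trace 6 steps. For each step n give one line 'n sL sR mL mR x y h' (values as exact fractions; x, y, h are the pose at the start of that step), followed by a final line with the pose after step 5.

0 200/17 40 40 880/17 0 -1 N
1 25/4 10 10 65/4 0 0 W
2 200/17 200/41 200/41 11600/697 -1 0 S
3 100 100/13 100/13 1400/13 -1 -1 E
4 200/17 40 40 880/17 0 -1 N
5 25/4 10 10 65/4 0 0 W
final -1 0 S

n=0: pose=(0,-1,N); sL=200/17, sR=40; mL=40, mR=880/17; mL+mR=1560/17 → advance +1; mR−mL=200/17 → turn +1·90°
n=1: pose=(0,0,W); sL=25/4, sR=10; mL=10, mR=65/4; mL+mR=105/4 → advance +1; mR−mL=25/4 → turn +1·90°
n=2: pose=(-1,0,S); sL=200/17, sR=200/41; mL=200/41, mR=11600/697; mL+mR=15000/697 → advance +1; mR−mL=200/17 → turn +1·90°
n=3: pose=(-1,-1,E); sL=100, sR=100/13; mL=100/13, mR=1400/13; mL+mR=1500/13 → advance +1; mR−mL=100 → turn +1·90°
n=4: pose=(0,-1,N); sL=200/17, sR=40; mL=40, mR=880/17; mL+mR=1560/17 → advance +1; mR−mL=200/17 → turn +1·90°
n=5: pose=(0,0,W); sL=25/4, sR=10; mL=10, mR=65/4; mL+mR=105/4 → advance +1; mR−mL=25/4 → turn +1·90°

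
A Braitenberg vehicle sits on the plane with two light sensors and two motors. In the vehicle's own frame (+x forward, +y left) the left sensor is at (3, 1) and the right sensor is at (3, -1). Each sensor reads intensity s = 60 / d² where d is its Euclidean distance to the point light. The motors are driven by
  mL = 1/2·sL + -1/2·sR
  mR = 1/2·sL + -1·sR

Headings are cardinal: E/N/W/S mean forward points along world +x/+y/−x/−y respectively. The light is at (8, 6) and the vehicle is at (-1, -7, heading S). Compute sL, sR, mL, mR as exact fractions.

3/16 15/89 27/2848 -213/2848

left sensor world pos  = (0, -10); dL² = 320
right sensor world pos = (-2, -10); dR² = 356
sL = 60/320 = 3/16
sR = 60/356 = 15/89
mL = 1/2·sL + -1/2·sR = 27/2848
mR = 1/2·sL + -1·sR = -213/2848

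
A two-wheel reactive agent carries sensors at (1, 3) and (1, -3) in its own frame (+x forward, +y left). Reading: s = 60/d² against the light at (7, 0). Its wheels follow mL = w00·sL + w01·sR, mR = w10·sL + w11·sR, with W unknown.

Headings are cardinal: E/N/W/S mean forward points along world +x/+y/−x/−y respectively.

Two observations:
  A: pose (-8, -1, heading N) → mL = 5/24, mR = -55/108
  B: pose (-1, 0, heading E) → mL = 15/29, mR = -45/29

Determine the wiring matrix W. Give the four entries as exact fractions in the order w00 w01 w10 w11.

0 1/2 -1/2 -1

obs A: pose=(-8,-1,N) → sL=5/27, sR=5/12, mL=5/24, mR=-55/108
obs B: pose=(-1,0,E) → sL=30/29, sR=30/29, mL=15/29, mR=-45/29
sensor matrix S = [[5/27, 5/12], [30/29, 30/29]]; det S = -125/522
solve [mL_A; mL_B] = S·[w00; w01] and [mR_A; mR_B] = S·[w10; w11]:
  w00 = 0, w01 = 1/2, w10 = -1/2, w11 = -1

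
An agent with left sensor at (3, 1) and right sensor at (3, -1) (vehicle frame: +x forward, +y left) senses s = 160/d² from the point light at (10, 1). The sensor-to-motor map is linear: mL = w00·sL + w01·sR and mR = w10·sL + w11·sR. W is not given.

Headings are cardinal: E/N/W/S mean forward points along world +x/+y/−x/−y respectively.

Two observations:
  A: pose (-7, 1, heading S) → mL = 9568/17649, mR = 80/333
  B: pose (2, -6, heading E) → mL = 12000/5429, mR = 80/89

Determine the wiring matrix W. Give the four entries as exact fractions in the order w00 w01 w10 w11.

obs A: pose=(-7,1,S) → sL=32/53, sR=160/333, mL=9568/17649, mR=80/333
obs B: pose=(2,-6,E) → sL=160/61, sR=160/89, mL=12000/5429, mR=80/89
sensor matrix S = [[32/53, 160/333], [160/61, 160/89]]; det S = -16752640/95816421
solve [mL_A; mL_B] = S·[w00; w01] and [mR_A; mR_B] = S·[w10; w11]:
  w00 = 1/2, w01 = 1/2, w10 = 0, w11 = 1/2

1/2 1/2 0 1/2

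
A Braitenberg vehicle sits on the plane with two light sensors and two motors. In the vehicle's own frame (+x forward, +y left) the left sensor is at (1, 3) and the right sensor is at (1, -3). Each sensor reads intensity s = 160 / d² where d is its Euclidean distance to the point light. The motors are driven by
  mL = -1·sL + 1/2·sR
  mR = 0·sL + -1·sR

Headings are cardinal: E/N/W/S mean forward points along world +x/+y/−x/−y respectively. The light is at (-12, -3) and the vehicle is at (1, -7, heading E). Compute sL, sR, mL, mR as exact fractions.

left sensor world pos  = (2, -4); dL² = 197
right sensor world pos = (2, -10); dR² = 245
sL = 160/197 = 160/197
sR = 160/245 = 32/49
mL = -1·sL + 1/2·sR = -4688/9653
mR = 0·sL + -1·sR = -32/49

160/197 32/49 -4688/9653 -32/49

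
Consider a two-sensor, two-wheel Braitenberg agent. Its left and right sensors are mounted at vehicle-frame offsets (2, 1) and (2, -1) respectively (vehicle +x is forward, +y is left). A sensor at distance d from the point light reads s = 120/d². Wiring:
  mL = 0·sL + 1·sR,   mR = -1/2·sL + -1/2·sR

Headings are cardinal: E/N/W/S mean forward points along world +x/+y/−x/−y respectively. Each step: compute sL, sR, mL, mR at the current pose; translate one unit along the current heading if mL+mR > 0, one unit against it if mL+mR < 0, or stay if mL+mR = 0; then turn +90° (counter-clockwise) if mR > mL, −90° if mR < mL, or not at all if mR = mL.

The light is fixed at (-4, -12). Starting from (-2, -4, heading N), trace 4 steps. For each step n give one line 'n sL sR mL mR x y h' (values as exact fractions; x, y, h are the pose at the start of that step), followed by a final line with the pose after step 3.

n=0: pose=(-2,-4,N); sL=120/101, sR=120/109; mL=120/109, mR=-12600/11009; mL+mR=-480/11009 → advance -1; mR−mL=-24720/11009 → turn -1·90°
n=1: pose=(-2,-5,E); sL=3/2, sR=30/13; mL=30/13, mR=-99/52; mL+mR=21/52 → advance +1; mR−mL=-219/52 → turn -1·90°
n=2: pose=(-1,-5,S); sL=120/41, sR=120/29; mL=120/29, mR=-4200/1189; mL+mR=720/1189 → advance +1; mR−mL=-9120/1189 → turn -1·90°
n=3: pose=(-1,-6,W); sL=60/13, sR=12/5; mL=12/5, mR=-228/65; mL+mR=-72/65 → advance -1; mR−mL=-384/65 → turn -1·90°

0 120/101 120/109 120/109 -12600/11009 -2 -4 N
1 3/2 30/13 30/13 -99/52 -2 -5 E
2 120/41 120/29 120/29 -4200/1189 -1 -5 S
3 60/13 12/5 12/5 -228/65 -1 -6 W
final 0 -6 N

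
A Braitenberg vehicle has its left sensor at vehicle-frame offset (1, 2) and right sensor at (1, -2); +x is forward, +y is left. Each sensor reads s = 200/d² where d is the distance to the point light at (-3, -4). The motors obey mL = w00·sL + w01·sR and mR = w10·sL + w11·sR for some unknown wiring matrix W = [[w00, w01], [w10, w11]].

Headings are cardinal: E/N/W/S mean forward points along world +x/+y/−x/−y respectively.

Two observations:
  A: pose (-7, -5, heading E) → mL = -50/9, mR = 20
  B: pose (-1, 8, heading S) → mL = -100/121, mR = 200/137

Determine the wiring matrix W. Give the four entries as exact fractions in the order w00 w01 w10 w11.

0 -1/2 1 0

obs A: pose=(-7,-5,E) → sL=20, sR=100/9, mL=-50/9, mR=20
obs B: pose=(-1,8,S) → sL=200/137, sR=200/121, mL=-100/121, mR=200/137
sensor matrix S = [[20, 100/9], [200/137, 200/121]]; det S = 2512000/149193
solve [mL_A; mL_B] = S·[w00; w01] and [mR_A; mR_B] = S·[w10; w11]:
  w00 = 0, w01 = -1/2, w10 = 1, w11 = 0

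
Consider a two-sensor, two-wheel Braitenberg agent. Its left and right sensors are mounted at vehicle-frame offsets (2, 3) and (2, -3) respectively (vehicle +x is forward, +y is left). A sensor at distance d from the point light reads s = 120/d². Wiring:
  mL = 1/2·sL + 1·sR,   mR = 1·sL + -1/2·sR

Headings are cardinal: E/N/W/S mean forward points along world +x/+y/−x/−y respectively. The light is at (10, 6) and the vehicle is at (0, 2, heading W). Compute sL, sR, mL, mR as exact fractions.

left sensor world pos  = (-2, -1); dL² = 193
right sensor world pos = (-2, 5); dR² = 145
sL = 120/193 = 120/193
sR = 120/145 = 24/29
mL = 1/2·sL + 1·sR = 6372/5597
mR = 1·sL + -1/2·sR = 1164/5597

120/193 24/29 6372/5597 1164/5597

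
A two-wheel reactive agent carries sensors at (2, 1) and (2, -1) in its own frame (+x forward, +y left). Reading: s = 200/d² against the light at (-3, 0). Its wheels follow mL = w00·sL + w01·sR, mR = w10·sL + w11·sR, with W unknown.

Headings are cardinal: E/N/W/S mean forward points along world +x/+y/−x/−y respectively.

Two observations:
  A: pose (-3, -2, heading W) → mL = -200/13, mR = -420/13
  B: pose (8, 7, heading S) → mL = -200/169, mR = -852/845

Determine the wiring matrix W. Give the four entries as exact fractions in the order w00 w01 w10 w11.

obs A: pose=(-3,-2,W) → sL=200/13, sR=40, mL=-200/13, mR=-420/13
obs B: pose=(8,7,S) → sL=200/169, sR=8/5, mL=-200/169, mR=-852/845
sensor matrix S = [[200/13, 40], [200/169, 8/5]]; det S = -3840/169
solve [mL_A; mL_B] = S·[w00; w01] and [mR_A; mR_B] = S·[w10; w11]:
  w00 = -1, w01 = 0, w10 = 1/2, w11 = -1

-1 0 1/2 -1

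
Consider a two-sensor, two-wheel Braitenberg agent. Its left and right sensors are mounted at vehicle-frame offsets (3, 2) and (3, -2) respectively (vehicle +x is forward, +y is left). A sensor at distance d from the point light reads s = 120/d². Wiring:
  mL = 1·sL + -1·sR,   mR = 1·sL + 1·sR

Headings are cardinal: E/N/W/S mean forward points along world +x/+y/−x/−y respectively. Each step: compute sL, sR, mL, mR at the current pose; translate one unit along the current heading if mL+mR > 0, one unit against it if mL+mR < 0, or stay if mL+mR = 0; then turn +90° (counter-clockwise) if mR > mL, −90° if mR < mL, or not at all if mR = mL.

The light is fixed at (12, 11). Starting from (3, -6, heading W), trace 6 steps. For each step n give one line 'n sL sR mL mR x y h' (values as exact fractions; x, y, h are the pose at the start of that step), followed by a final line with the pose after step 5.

n=0: pose=(3,-6,W); sL=24/101, sR=40/123; mL=-1088/12423, mR=6992/12423; mL+mR=48/101 → advance +1; mR−mL=80/123 → turn +1·90°
n=1: pose=(2,-6,S); sL=15/58, sR=15/68; mL=75/1972, mR=945/1972; mL+mR=15/29 → advance +1; mR−mL=15/34 → turn +1·90°
n=2: pose=(2,-7,E); sL=24/61, sR=120/449; mL=3456/27389, mR=18096/27389; mL+mR=48/61 → advance +1; mR−mL=240/449 → turn +1·90°
n=3: pose=(3,-7,N); sL=60/173, sR=60/137; mL=-2160/23701, mR=18600/23701; mL+mR=120/173 → advance +1; mR−mL=120/137 → turn +1·90°
n=4: pose=(3,-6,W); sL=24/101, sR=40/123; mL=-1088/12423, mR=6992/12423; mL+mR=48/101 → advance +1; mR−mL=80/123 → turn +1·90°
n=5: pose=(2,-6,S); sL=15/58, sR=15/68; mL=75/1972, mR=945/1972; mL+mR=15/29 → advance +1; mR−mL=15/34 → turn +1·90°

0 24/101 40/123 -1088/12423 6992/12423 3 -6 W
1 15/58 15/68 75/1972 945/1972 2 -6 S
2 24/61 120/449 3456/27389 18096/27389 2 -7 E
3 60/173 60/137 -2160/23701 18600/23701 3 -7 N
4 24/101 40/123 -1088/12423 6992/12423 3 -6 W
5 15/58 15/68 75/1972 945/1972 2 -6 S
final 2 -7 E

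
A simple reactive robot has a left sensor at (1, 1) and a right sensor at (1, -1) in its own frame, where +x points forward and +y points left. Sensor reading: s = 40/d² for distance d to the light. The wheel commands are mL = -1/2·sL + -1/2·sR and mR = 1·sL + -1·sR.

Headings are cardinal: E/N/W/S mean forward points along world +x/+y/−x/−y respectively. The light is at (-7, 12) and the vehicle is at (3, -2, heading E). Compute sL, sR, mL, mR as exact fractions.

left sensor world pos  = (4, -1); dL² = 290
right sensor world pos = (4, -3); dR² = 346
sL = 40/290 = 4/29
sR = 40/346 = 20/173
mL = -1/2·sL + -1/2·sR = -636/5017
mR = 1·sL + -1·sR = 112/5017

4/29 20/173 -636/5017 112/5017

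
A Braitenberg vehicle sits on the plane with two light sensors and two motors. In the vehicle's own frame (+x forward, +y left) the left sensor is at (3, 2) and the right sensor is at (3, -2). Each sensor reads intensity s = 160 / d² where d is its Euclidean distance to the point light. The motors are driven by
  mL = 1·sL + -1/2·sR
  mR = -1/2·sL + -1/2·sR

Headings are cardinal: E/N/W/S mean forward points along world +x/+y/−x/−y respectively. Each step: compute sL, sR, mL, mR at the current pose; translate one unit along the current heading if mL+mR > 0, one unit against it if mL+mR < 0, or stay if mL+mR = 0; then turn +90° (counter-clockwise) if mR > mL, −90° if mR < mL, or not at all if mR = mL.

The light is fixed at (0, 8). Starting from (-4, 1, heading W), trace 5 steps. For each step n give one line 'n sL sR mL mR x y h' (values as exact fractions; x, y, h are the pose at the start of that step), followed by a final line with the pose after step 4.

n=0: pose=(-4,1,W); sL=16/13, sR=80/37; mL=72/481, mR=-816/481; mL+mR=-744/481 → advance -1; mR−mL=-24/13 → turn -1·90°
n=1: pose=(-3,1,N); sL=160/41, sR=160/17; mL=-560/697, mR=-4640/697; mL+mR=-5200/697 → advance -1; mR−mL=-240/41 → turn -1·90°
n=2: pose=(-3,0,E); sL=40/9, sR=8/5; mL=164/45, mR=-136/45; mL+mR=28/45 → advance +1; mR−mL=-20/3 → turn -1·90°
n=3: pose=(-2,0,S); sL=160/121, sR=160/137; mL=12240/16577, mR=-20640/16577; mL+mR=-8400/16577 → advance -1; mR−mL=-240/121 → turn -1·90°
n=4: pose=(-2,1,W); sL=80/53, sR=16/5; mL=-24/265, mR=-624/265; mL+mR=-648/265 → advance -1; mR−mL=-120/53 → turn -1·90°

0 16/13 80/37 72/481 -816/481 -4 1 W
1 160/41 160/17 -560/697 -4640/697 -3 1 N
2 40/9 8/5 164/45 -136/45 -3 0 E
3 160/121 160/137 12240/16577 -20640/16577 -2 0 S
4 80/53 16/5 -24/265 -624/265 -2 1 W
final -1 1 N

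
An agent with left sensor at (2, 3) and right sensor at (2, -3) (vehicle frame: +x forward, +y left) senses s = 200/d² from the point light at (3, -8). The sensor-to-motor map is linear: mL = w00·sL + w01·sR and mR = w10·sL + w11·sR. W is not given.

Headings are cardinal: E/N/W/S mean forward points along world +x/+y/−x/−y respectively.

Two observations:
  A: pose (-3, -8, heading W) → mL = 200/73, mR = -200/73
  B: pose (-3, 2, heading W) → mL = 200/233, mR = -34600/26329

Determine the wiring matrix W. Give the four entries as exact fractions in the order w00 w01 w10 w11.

obs A: pose=(-3,-8,W) → sL=200/73, sR=200/73, mL=200/73, mR=-200/73
obs B: pose=(-3,2,W) → sL=200/113, sR=200/233, mL=200/233, mR=-34600/26329
sensor matrix S = [[200/73, 200/73], [200/113, 200/233]]; det S = -4800000/1922017
solve [mL_A; mL_B] = S·[w00; w01] and [mR_A; mR_B] = S·[w10; w11]:
  w00 = 0, w01 = 1, w10 = -1/2, w11 = -1/2

0 1 -1/2 -1/2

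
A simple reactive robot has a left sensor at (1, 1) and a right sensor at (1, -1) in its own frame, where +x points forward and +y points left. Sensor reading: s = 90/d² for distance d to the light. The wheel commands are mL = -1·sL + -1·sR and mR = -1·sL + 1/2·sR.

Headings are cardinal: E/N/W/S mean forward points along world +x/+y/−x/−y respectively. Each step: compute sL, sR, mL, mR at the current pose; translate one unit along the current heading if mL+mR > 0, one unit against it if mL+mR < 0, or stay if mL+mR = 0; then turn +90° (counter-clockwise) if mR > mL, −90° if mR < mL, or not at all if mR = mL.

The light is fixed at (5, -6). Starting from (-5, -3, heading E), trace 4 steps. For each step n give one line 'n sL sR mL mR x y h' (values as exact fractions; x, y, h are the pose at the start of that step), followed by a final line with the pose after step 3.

n=0: pose=(-5,-3,E); sL=90/97, sR=18/17; mL=-3276/1649, mR=-657/1649; mL+mR=-3933/1649 → advance -1; mR−mL=27/17 → turn +1·90°
n=1: pose=(-6,-3,N); sL=9/16, sR=45/58; mL=-621/464, mR=-81/464; mL+mR=-351/232 → advance -1; mR−mL=135/116 → turn +1·90°
n=2: pose=(-6,-4,W); sL=18/29, sR=10/17; mL=-596/493, mR=-161/493; mL+mR=-757/493 → advance -1; mR−mL=15/17 → turn +1·90°
n=3: pose=(-5,-4,S); sL=45/41, sR=45/61; mL=-4590/2501, mR=-3645/5002; mL+mR=-12825/5002 → advance -1; mR−mL=135/122 → turn +1·90°

0 90/97 18/17 -3276/1649 -657/1649 -5 -3 E
1 9/16 45/58 -621/464 -81/464 -6 -3 N
2 18/29 10/17 -596/493 -161/493 -6 -4 W
3 45/41 45/61 -4590/2501 -3645/5002 -5 -4 S
final -5 -3 E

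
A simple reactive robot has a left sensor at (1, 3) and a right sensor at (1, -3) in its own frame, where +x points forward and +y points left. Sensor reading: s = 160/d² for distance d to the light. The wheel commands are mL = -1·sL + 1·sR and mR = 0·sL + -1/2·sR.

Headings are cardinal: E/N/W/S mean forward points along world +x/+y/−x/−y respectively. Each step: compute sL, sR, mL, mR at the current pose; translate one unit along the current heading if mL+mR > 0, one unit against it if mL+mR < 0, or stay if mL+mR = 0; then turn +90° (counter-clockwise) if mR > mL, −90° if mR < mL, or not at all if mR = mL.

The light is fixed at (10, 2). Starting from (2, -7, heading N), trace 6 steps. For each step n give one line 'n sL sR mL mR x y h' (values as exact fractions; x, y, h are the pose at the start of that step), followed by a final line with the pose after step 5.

0 32/37 160/89 3072/3293 -80/89 2 -7 N
1 80/37 16/17 -768/629 -8/17 2 -6 E
2 160/193 32/17 3456/3281 -16/17 1 -6 N
3 2 40/41 -42/41 -20/41 1 -5 E
4 32/41 32/17 768/697 -16/17 0 -5 N
5 16/9 80/81 -64/81 -40/81 0 -4 E
final -1 -4 N

n=0: pose=(2,-7,N); sL=32/37, sR=160/89; mL=3072/3293, mR=-80/89; mL+mR=112/3293 → advance +1; mR−mL=-6032/3293 → turn -1·90°
n=1: pose=(2,-6,E); sL=80/37, sR=16/17; mL=-768/629, mR=-8/17; mL+mR=-1064/629 → advance -1; mR−mL=472/629 → turn +1·90°
n=2: pose=(1,-6,N); sL=160/193, sR=32/17; mL=3456/3281, mR=-16/17; mL+mR=368/3281 → advance +1; mR−mL=-6544/3281 → turn -1·90°
n=3: pose=(1,-5,E); sL=2, sR=40/41; mL=-42/41, mR=-20/41; mL+mR=-62/41 → advance -1; mR−mL=22/41 → turn +1·90°
n=4: pose=(0,-5,N); sL=32/41, sR=32/17; mL=768/697, mR=-16/17; mL+mR=112/697 → advance +1; mR−mL=-1424/697 → turn -1·90°
n=5: pose=(0,-4,E); sL=16/9, sR=80/81; mL=-64/81, mR=-40/81; mL+mR=-104/81 → advance -1; mR−mL=8/27 → turn +1·90°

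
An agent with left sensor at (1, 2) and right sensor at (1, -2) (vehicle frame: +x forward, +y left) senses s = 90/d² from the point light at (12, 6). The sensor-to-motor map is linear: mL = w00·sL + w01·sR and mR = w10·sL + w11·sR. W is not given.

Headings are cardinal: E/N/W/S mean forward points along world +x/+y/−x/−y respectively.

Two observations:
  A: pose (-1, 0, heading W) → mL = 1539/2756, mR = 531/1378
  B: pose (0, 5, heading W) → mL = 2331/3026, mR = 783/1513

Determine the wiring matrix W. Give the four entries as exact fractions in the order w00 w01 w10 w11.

obs A: pose=(-1,0,W) → sL=9/26, sR=45/106, mL=1539/2756, mR=531/1378
obs B: pose=(0,5,W) → sL=45/89, sR=9/17, mL=2331/3026, mR=783/1513
sensor matrix S = [[9/26, 45/106], [45/89, 9/17]]; det S = -32724/1042457
solve [mL_A; mL_B] = S·[w00; w01] and [mR_A; mR_B] = S·[w10; w11]:
  w00 = 1, w01 = 1/2, w10 = 1/2, w11 = 1/2

1 1/2 1/2 1/2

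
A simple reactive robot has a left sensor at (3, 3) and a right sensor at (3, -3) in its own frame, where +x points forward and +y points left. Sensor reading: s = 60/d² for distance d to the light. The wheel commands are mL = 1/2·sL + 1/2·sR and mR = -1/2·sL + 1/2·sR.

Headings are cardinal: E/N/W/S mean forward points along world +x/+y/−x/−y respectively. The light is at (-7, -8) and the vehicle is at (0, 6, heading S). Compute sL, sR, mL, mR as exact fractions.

60/221 60/137 10740/30277 2520/30277

left sensor world pos  = (3, 3); dL² = 221
right sensor world pos = (-3, 3); dR² = 137
sL = 60/221 = 60/221
sR = 60/137 = 60/137
mL = 1/2·sL + 1/2·sR = 10740/30277
mR = -1/2·sL + 1/2·sR = 2520/30277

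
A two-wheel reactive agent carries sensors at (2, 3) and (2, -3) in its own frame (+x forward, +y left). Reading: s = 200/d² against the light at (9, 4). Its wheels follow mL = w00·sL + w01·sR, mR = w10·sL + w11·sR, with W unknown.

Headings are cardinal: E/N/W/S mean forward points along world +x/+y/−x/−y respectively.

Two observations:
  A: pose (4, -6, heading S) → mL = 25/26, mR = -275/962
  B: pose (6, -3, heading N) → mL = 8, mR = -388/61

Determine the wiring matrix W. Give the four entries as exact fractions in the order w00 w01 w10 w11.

obs A: pose=(4,-6,S) → sL=50/37, sR=25/26, mL=25/26, mR=-275/962
obs B: pose=(6,-3,N) → sL=200/61, sR=8, mL=8, mR=-388/61
sensor matrix S = [[50/37, 25/26], [200/61, 8]]; det S = 224700/29341
solve [mL_A; mL_B] = S·[w00; w01] and [mR_A; mR_B] = S·[w10; w11]:
  w00 = 0, w01 = 1, w10 = 1/2, w11 = -1

0 1 1/2 -1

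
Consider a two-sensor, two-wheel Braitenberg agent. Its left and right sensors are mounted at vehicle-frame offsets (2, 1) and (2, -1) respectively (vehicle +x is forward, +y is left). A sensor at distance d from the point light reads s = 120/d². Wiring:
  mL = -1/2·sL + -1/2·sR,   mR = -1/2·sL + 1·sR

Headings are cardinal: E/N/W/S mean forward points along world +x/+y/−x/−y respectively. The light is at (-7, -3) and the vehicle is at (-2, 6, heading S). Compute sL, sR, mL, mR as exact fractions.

left sensor world pos  = (-1, 4); dL² = 85
right sensor world pos = (-3, 4); dR² = 65
sL = 120/85 = 24/17
sR = 120/65 = 24/13
mL = -1/2·sL + -1/2·sR = -360/221
mR = -1/2·sL + 1·sR = 252/221

24/17 24/13 -360/221 252/221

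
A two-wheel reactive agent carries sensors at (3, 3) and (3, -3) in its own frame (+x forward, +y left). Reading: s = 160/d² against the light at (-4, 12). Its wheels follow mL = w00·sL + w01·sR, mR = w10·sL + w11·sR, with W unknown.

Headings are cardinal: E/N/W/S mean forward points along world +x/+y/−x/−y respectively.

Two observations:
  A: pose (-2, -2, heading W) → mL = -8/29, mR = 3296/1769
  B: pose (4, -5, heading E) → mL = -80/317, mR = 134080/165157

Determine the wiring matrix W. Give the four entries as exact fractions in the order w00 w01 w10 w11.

obs A: pose=(-2,-2,W) → sL=16/29, sR=80/61, mL=-8/29, mR=3296/1769
obs B: pose=(4,-5,E) → sL=160/317, sR=160/521, mL=-80/317, mR=134080/165157
sensor matrix S = [[16/29, 80/61], [160/317, 160/521]]; det S = -143892480/292162733
solve [mL_A; mL_B] = S·[w00; w01] and [mR_A; mR_B] = S·[w10; w11]:
  w00 = -1/2, w01 = 0, w10 = 1, w11 = 1

-1/2 0 1 1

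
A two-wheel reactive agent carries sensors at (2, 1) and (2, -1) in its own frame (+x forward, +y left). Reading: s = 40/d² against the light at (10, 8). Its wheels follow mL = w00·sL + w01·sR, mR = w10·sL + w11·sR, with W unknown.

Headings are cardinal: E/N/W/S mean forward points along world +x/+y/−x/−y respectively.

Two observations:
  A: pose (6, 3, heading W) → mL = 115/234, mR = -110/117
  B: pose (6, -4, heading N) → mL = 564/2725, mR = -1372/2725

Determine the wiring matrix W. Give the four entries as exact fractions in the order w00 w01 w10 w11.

obs A: pose=(6,3,W) → sL=5/9, sR=10/13, mL=115/234, mR=-110/117
obs B: pose=(6,-4,N) → sL=8/25, sR=40/109, mL=564/2725, mR=-1372/2725
sensor matrix S = [[5/9, 10/13], [8/25, 40/109]]; det S = -2696/63765
solve [mL_A; mL_B] = S·[w00; w01] and [mR_A; mR_B] = S·[w10; w11]:
  w00 = -1/2, w01 = 1, w10 = -1, w11 = -1/2

-1/2 1 -1 -1/2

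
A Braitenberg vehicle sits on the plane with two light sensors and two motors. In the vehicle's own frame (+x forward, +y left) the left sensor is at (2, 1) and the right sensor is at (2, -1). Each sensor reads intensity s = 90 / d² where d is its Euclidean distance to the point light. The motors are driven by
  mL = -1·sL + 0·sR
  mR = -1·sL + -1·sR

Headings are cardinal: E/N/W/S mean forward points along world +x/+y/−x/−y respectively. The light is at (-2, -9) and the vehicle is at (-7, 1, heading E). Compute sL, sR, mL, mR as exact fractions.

left sensor world pos  = (-5, 2); dL² = 130
right sensor world pos = (-5, 0); dR² = 90
sL = 90/130 = 9/13
sR = 90/90 = 1
mL = -1·sL + 0·sR = -9/13
mR = -1·sL + -1·sR = -22/13

9/13 1 -9/13 -22/13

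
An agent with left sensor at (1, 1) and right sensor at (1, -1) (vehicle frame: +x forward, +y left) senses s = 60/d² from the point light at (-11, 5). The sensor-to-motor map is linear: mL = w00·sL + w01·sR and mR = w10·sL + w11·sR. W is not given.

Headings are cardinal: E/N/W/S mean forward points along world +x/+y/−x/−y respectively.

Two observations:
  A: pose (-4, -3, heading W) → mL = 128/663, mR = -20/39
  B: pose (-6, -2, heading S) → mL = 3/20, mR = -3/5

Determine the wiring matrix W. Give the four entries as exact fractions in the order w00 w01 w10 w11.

-1 1 -1 0

obs A: pose=(-4,-3,W) → sL=20/39, sR=12/17, mL=128/663, mR=-20/39
obs B: pose=(-6,-2,S) → sL=3/5, sR=3/4, mL=3/20, mR=-3/5
sensor matrix S = [[20/39, 12/17], [3/5, 3/4]]; det S = -43/1105
solve [mL_A; mL_B] = S·[w00; w01] and [mR_A; mR_B] = S·[w10; w11]:
  w00 = -1, w01 = 1, w10 = -1, w11 = 0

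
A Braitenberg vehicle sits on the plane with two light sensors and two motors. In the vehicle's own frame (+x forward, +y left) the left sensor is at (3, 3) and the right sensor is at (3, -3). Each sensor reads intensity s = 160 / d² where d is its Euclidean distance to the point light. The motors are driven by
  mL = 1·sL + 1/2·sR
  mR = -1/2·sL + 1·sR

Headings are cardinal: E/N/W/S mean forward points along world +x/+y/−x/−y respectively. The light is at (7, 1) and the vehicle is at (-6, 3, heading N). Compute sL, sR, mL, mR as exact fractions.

160/281 32/25 8496/7025 6992/7025

left sensor world pos  = (-9, 6); dL² = 281
right sensor world pos = (-3, 6); dR² = 125
sL = 160/281 = 160/281
sR = 160/125 = 32/25
mL = 1·sL + 1/2·sR = 8496/7025
mR = -1/2·sL + 1·sR = 6992/7025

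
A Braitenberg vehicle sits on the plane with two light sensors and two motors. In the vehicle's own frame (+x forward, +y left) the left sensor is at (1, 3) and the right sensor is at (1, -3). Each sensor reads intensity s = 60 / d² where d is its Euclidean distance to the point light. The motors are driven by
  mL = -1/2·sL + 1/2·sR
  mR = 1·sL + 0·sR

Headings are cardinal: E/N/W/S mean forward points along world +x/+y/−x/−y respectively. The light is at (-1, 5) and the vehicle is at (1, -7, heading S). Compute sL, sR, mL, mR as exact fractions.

left sensor world pos  = (4, -8); dL² = 194
right sensor world pos = (-2, -8); dR² = 170
sL = 60/194 = 30/97
sR = 60/170 = 6/17
mL = -1/2·sL + 1/2·sR = 36/1649
mR = 1·sL + 0·sR = 30/97

30/97 6/17 36/1649 30/97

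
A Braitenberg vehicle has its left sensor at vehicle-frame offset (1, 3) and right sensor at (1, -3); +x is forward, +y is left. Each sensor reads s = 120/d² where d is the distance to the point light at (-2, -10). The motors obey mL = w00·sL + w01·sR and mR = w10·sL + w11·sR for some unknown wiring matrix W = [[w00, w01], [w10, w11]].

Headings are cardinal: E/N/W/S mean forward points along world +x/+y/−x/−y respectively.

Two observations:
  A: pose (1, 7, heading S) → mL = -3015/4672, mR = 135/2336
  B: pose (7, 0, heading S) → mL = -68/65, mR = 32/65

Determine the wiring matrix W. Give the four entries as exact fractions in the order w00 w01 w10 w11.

-1 -1/2 -1 1

obs A: pose=(1,7,S) → sL=30/73, sR=15/32, mL=-3015/4672, mR=135/2336
obs B: pose=(7,0,S) → sL=8/15, sR=40/39, mL=-68/65, mR=32/65
sensor matrix S = [[30/73, 15/32], [8/15, 40/39]]; det S = 651/3796
solve [mL_A; mL_B] = S·[w00; w01] and [mR_A; mR_B] = S·[w10; w11]:
  w00 = -1, w01 = -1/2, w10 = -1, w11 = 1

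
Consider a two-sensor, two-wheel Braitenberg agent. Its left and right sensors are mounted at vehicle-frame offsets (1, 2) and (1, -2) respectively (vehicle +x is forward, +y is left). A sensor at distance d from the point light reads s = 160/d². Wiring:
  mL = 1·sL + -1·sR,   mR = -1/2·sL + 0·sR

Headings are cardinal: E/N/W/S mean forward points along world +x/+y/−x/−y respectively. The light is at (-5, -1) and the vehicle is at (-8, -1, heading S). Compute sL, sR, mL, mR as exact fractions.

80 80/13 960/13 -40

left sensor world pos  = (-6, -2); dL² = 2
right sensor world pos = (-10, -2); dR² = 26
sL = 160/2 = 80
sR = 160/26 = 80/13
mL = 1·sL + -1·sR = 960/13
mR = -1/2·sL + 0·sR = -40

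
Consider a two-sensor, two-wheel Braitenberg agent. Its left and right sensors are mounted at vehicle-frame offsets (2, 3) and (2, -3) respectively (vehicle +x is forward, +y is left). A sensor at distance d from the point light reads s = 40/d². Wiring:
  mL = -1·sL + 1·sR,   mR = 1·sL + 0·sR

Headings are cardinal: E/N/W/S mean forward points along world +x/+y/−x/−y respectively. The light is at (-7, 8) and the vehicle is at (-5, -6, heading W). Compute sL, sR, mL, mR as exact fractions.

left sensor world pos  = (-7, -9); dL² = 289
right sensor world pos = (-7, -3); dR² = 121
sL = 40/289 = 40/289
sR = 40/121 = 40/121
mL = -1·sL + 1·sR = 6720/34969
mR = 1·sL + 0·sR = 40/289

40/289 40/121 6720/34969 40/289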